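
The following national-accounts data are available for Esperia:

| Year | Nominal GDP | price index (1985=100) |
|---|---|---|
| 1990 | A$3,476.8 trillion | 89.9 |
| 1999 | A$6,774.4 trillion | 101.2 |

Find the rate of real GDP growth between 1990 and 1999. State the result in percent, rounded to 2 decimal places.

73.09%

Deflate each year: 1990 → 3476.8/0.899 = 3867.41; 1999 → 6774.4/1.012 = 6694.07.
So real GDP changed by 6694.07/3867.41 − 1 = 0.7309, i.e. 73.09%.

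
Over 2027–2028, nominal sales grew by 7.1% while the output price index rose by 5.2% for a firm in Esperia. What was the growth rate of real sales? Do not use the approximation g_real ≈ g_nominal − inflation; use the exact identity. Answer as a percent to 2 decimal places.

(1 + g_nom) = (1 + g_real)(1 + π), so g_real = 1.0710 / 1.0520 − 1 = 0.01806.

1.81%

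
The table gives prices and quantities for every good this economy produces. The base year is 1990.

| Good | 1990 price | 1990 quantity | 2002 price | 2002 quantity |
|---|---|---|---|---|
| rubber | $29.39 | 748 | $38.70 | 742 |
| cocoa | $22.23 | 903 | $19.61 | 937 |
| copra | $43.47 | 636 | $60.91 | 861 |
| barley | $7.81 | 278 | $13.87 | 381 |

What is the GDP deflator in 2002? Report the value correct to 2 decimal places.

Nominal GDP 2002 = 38.70·742 + 19.61·937 + 60.91·861 + 13.87·381 = 104817.95.
Real GDP 2002 (at 1990 prices) = 29.39·742 + 22.23·937 + 43.47·861 + 7.81·381 = 83040.17.
Deflator = Nominal/Real × 100 = 104817.95/83040.17 × 100 = 126.226.

126.23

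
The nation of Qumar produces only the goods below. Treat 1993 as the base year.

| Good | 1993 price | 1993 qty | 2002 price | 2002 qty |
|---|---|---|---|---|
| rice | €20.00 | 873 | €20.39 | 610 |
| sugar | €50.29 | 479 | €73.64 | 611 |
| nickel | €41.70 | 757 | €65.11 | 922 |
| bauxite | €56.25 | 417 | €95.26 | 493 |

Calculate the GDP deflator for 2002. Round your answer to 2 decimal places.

Nominal GDP 2002 = 20.39·610 + 73.64·611 + 65.11·922 + 95.26·493 = 164426.54.
Real GDP 2002 (at 1993 prices) = 20.00·610 + 50.29·611 + 41.70·922 + 56.25·493 = 109105.84.
Deflator = Nominal/Real × 100 = 164426.54/109105.84 × 100 = 150.704.

150.70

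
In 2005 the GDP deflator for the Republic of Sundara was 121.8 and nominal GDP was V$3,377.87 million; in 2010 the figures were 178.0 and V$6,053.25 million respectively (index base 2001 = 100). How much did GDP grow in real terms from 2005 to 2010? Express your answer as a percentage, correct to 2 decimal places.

Deflate each year: 2005 → 3377.87/1.218 = 2773.29; 2010 → 6053.25/1.780 = 3400.70.
So real GDP changed by 3400.70/2773.29 − 1 = 0.2262, i.e. 22.62%.

22.62%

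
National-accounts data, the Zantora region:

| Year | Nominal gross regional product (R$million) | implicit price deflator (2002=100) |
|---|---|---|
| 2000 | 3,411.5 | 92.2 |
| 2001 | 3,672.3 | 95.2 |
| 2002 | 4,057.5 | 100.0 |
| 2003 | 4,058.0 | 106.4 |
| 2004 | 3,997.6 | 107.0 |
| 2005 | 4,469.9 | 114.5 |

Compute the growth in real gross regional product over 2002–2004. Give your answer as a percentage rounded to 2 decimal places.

-7.92%

Real gross regional product 2002 = 4057.5/1.000 = 4057.50.
Real gross regional product 2004 = 3997.6/1.070 = 3736.07.
Change = 3736.07/4057.50 − 1 = -0.0792.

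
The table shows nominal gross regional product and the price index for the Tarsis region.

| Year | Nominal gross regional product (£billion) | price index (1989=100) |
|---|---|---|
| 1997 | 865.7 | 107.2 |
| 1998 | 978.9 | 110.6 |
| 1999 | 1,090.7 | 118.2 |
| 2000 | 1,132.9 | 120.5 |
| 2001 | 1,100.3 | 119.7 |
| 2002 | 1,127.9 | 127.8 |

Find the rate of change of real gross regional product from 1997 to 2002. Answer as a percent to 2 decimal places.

Real gross regional product 1997 = 865.7/1.072 = 807.56.
Real gross regional product 2002 = 1127.9/1.278 = 882.55.
Change = 882.55/807.56 − 1 = 0.0929.

9.29%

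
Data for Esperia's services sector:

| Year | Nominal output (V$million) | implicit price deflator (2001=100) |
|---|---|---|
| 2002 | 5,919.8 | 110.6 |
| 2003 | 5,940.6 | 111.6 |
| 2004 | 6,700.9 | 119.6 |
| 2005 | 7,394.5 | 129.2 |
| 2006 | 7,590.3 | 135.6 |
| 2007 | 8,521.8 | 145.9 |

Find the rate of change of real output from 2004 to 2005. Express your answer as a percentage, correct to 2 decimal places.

2.15%

Real output 2004 = 6700.9/1.196 = 5602.76.
Real output 2005 = 7394.5/1.292 = 5723.30.
Change = 5723.30/5602.76 − 1 = 0.0215.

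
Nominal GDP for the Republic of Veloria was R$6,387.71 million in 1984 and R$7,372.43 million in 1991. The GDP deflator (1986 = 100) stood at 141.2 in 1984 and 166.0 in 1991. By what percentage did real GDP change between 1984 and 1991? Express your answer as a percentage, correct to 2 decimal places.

-1.83%

Real GDP 1984 = 6387.71 / 1.412 = 4523.87.
Real GDP 1991 = 7372.43 / 1.660 = 4441.22.
Real growth = 4441.22 / 4523.87 − 1 = -0.0183.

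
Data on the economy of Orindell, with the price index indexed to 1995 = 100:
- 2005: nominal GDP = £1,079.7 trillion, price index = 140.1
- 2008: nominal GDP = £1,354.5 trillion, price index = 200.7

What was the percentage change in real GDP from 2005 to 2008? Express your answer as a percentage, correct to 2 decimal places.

-12.43%

Real GDP 2005 = 1079.7 / 1.401 = 770.66.
Real GDP 2008 = 1354.5 / 2.007 = 674.89.
Real growth = 674.89 / 770.66 − 1 = -0.1243.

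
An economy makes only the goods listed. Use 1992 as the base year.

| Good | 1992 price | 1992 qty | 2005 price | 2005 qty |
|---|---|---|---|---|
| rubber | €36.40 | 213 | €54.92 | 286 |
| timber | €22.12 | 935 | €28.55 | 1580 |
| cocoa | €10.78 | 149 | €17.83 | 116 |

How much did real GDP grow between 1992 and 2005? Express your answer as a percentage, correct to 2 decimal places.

55.15%

Real GDP 1992 = Nominal GDP 1992 = 36.40·213 + 22.12·935 + 10.78·149 = 30041.62.
Real GDP 2005 (at 1992 prices) = 36.40·286 + 22.12·1580 + 10.78·116 = 46610.48.
Real growth = 46610.48/30041.62 − 1 = 0.5515.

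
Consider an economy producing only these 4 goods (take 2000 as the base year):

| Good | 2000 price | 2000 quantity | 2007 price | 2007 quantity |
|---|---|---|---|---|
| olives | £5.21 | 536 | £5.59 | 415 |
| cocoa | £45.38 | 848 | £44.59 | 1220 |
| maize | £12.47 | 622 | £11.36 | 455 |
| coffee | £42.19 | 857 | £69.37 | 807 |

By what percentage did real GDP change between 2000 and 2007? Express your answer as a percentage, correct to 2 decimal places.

Real GDP 2000 = Nominal GDP 2000 = 5.21·536 + 45.38·848 + 12.47·622 + 42.19·857 = 85187.97.
Real GDP 2007 (at 2000 prices) = 5.21·415 + 45.38·1220 + 12.47·455 + 42.19·807 = 97246.93.
Real growth = 97246.93/85187.97 − 1 = 0.1416.

14.16%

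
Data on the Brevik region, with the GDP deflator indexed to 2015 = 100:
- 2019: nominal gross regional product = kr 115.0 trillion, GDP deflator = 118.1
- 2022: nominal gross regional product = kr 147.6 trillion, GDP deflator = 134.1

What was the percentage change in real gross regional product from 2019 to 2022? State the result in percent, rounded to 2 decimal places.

Deflate each year: 2019 → 115.0/1.181 = 97.38; 2022 → 147.6/1.341 = 110.07.
So real gross regional product changed by 110.07/97.38 − 1 = 0.1303, i.e. 13.03%.

13.03%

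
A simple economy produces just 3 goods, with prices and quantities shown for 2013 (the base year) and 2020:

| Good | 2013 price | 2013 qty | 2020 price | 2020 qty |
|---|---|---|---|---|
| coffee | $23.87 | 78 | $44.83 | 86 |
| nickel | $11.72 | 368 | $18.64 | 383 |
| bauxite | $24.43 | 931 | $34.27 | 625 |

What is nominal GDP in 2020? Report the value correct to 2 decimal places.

$32413.25

Nominal GDP 2020 = Σ (p_2020 × q_2020) = 44.83·86 + 18.64·383 + 34.27·625 = 32413.25.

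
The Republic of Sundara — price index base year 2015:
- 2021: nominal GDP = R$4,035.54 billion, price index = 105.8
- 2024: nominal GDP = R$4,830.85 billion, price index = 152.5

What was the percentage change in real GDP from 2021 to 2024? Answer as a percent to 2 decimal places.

Deflate each year: 2021 → 4035.54/1.058 = 3814.31; 2024 → 4830.85/1.525 = 3167.77.
So real GDP changed by 3167.77/3814.31 − 1 = -0.1695, i.e. -16.95%.

-16.95%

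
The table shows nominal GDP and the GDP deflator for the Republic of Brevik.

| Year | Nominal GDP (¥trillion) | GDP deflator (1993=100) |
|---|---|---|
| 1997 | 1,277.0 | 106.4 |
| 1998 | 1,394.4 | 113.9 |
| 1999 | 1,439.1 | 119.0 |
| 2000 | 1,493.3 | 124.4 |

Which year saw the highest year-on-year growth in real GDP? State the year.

1998: real = 1394.4/1.139 = 1224.23; growth vs 1997 (1200.19) = 2.00%.
1999: real = 1439.1/1.190 = 1209.33; growth vs 1998 (1224.23) = -1.22%.
2000: real = 1493.3/1.244 = 1200.40; growth vs 1999 (1209.33) = -0.74%.

1998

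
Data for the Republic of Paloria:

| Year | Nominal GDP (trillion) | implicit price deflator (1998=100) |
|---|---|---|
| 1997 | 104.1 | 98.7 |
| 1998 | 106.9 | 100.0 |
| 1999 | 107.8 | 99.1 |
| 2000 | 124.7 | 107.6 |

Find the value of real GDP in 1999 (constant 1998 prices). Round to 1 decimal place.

Real GDP 1999 = 107.8 / 0.991 = 108.78.

108.8 trillion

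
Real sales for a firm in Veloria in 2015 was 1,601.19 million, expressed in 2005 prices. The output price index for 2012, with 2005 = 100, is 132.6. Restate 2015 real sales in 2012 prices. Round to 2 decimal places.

2,123.18 million

Real sales in 2012 prices = Real sales in 2005 prices × (P_2012/P_2005) = 1601.19 × 1.326 = 2123.18.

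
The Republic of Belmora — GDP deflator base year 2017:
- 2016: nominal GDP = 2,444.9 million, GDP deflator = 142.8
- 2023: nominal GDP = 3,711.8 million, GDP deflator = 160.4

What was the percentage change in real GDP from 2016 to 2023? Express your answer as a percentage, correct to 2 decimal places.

Real GDP 2016 = 2444.9 / 1.428 = 1712.11.
Real GDP 2023 = 3711.8 / 1.604 = 2314.09.
Real growth = 2314.09 / 1712.11 − 1 = 0.3516.

35.16%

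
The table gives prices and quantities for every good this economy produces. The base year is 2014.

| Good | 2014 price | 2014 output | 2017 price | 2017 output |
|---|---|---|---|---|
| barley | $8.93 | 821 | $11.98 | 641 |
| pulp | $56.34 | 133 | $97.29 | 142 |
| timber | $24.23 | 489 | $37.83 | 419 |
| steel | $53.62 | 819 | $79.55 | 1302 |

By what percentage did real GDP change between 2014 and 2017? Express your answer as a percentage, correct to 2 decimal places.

32.73%

Real GDP 2014 = Nominal GDP 2014 = 8.93·821 + 56.34·133 + 24.23·489 + 53.62·819 = 70588.00.
Real GDP 2017 (at 2014 prices) = 8.93·641 + 56.34·142 + 24.23·419 + 53.62·1302 = 93690.02.
Real growth = 93690.02/70588.00 − 1 = 0.3273.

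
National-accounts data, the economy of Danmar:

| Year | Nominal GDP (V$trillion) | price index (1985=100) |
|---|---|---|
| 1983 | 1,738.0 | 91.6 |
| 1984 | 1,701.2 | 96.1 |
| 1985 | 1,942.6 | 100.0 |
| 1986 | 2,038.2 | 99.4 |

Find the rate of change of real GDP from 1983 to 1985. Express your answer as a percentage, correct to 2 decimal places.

Real GDP 1983 = 1738.0/0.916 = 1897.38.
Real GDP 1985 = 1942.6/1.000 = 1942.60.
Change = 1942.60/1897.38 − 1 = 0.0238.

2.38%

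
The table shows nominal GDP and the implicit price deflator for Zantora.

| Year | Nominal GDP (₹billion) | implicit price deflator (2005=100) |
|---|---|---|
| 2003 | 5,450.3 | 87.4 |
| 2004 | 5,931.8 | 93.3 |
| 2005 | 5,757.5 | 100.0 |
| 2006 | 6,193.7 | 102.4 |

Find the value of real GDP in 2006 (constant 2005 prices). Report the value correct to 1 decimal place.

Real GDP 2006 = 6193.7 / 1.024 = 6048.54.

₹6,048.5 billion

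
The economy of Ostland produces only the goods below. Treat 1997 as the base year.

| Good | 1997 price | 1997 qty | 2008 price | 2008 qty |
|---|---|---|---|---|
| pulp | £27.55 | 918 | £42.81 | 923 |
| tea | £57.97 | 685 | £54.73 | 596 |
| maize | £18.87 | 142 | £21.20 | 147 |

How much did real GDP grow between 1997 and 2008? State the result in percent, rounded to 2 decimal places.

Real GDP 1997 = Nominal GDP 1997 = 27.55·918 + 57.97·685 + 18.87·142 = 67679.89.
Real GDP 2008 (at 1997 prices) = 27.55·923 + 57.97·596 + 18.87·147 = 62752.66.
Real growth = 62752.66/67679.89 − 1 = -0.0728.

-7.28%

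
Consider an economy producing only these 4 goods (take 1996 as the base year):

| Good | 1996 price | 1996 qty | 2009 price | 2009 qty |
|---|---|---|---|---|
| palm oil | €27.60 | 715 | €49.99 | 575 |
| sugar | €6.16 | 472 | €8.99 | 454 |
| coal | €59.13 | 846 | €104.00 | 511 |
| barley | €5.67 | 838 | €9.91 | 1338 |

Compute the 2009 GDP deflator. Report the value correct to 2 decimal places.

Nominal GDP 2009 = 49.99·575 + 8.99·454 + 104.00·511 + 9.91·1338 = 99229.29.
Real GDP 2009 (at 1996 prices) = 27.60·575 + 6.16·454 + 59.13·511 + 5.67·1338 = 56468.53.
Deflator = Nominal/Real × 100 = 99229.29/56468.53 × 100 = 175.725.

175.72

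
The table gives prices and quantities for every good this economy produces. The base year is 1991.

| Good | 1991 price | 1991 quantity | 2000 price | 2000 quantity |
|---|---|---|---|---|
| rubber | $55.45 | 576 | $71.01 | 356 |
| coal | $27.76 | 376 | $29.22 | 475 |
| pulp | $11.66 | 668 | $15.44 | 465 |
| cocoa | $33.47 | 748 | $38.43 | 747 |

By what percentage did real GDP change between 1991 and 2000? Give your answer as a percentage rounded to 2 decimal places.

-15.76%

Real GDP 1991 = Nominal GDP 1991 = 55.45·576 + 27.76·376 + 11.66·668 + 33.47·748 = 75201.40.
Real GDP 2000 (at 1991 prices) = 55.45·356 + 27.76·475 + 11.66·465 + 33.47·747 = 63350.19.
Real growth = 63350.19/75201.40 − 1 = -0.1576.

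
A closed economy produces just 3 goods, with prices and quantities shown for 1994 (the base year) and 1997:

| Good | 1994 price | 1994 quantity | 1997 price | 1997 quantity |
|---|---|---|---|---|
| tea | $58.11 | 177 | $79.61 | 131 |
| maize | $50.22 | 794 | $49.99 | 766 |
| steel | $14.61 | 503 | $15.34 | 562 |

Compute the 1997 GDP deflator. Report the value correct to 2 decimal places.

105.62

Nominal GDP 1997 = 79.61·131 + 49.99·766 + 15.34·562 = 57342.33.
Real GDP 1997 (at 1994 prices) = 58.11·131 + 50.22·766 + 14.61·562 = 54291.75.
Deflator = Nominal/Real × 100 = 57342.33/54291.75 × 100 = 105.619.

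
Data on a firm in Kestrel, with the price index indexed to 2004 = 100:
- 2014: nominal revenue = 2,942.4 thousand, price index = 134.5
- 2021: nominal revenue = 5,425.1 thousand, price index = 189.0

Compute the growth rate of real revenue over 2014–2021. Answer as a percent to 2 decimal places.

Deflate each year: 2014 → 2942.4/1.345 = 2187.66; 2021 → 5425.1/1.890 = 2870.42.
So real revenue changed by 2870.42/2187.66 − 1 = 0.3121, i.e. 31.21%.

31.21%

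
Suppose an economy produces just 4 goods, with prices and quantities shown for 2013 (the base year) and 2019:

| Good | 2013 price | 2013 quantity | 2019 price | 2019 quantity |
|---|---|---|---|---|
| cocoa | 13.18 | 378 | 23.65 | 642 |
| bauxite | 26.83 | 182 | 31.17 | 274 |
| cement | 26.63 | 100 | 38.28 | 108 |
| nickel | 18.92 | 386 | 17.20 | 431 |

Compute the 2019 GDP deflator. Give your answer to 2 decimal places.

Nominal GDP 2019 = 23.65·642 + 31.17·274 + 38.28·108 + 17.20·431 = 35271.32.
Real GDP 2019 (at 2013 prices) = 13.18·642 + 26.83·274 + 26.63·108 + 18.92·431 = 26843.54.
Deflator = Nominal/Real × 100 = 35271.32/26843.54 × 100 = 131.396.

131.40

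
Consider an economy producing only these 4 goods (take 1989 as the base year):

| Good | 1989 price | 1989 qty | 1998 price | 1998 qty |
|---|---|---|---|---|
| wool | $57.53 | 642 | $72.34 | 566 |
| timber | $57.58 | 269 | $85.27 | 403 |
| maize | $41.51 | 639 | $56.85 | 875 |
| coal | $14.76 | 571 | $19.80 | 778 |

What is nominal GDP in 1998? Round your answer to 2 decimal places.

$140456.40

Nominal GDP 1998 = Σ (p_1998 × q_1998) = 72.34·566 + 85.27·403 + 56.85·875 + 19.80·778 = 140456.40.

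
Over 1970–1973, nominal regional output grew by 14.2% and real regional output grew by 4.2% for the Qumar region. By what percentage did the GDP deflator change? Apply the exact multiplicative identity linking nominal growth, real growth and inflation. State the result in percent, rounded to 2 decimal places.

9.60%

(1 + g_nom) = (1 + g_real)(1 + π), so π = 1.1420 / 1.0420 − 1 = 0.09597.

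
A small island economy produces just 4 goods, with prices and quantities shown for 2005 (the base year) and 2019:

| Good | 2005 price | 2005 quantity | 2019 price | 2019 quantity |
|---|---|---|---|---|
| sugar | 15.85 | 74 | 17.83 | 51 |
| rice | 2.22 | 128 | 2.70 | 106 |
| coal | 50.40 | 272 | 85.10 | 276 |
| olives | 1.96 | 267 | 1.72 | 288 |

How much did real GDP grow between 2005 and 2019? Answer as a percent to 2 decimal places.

Real GDP 2005 = Nominal GDP 2005 = 15.85·74 + 2.22·128 + 50.40·272 + 1.96·267 = 15689.18.
Real GDP 2019 (at 2005 prices) = 15.85·51 + 2.22·106 + 50.40·276 + 1.96·288 = 15518.55.
Real growth = 15518.55/15689.18 − 1 = -0.0109.

-1.09%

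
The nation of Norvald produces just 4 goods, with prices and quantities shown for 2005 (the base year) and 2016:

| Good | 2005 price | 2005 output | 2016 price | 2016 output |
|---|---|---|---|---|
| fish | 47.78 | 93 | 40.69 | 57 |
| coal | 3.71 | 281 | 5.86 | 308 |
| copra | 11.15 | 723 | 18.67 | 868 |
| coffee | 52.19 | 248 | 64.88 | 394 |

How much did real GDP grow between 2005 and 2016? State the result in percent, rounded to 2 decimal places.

Real GDP 2005 = Nominal GDP 2005 = 47.78·93 + 3.71·281 + 11.15·723 + 52.19·248 = 26490.62.
Real GDP 2016 (at 2005 prices) = 47.78·57 + 3.71·308 + 11.15·868 + 52.19·394 = 34107.20.
Real growth = 34107.20/26490.62 − 1 = 0.2875.

28.75%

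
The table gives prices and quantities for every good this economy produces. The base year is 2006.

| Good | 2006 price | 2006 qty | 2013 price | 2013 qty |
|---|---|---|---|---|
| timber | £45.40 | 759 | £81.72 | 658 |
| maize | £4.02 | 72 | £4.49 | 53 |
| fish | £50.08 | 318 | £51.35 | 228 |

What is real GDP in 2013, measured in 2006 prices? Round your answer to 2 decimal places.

£41504.50

Real GDP 2013 = Σ (p_2006 × q_2013) = 45.40·658 + 4.02·53 + 50.08·228 = 41504.50.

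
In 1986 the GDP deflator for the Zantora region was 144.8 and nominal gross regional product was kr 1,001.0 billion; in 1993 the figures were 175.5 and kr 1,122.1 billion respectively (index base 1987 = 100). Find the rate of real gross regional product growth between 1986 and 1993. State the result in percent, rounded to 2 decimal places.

-7.51%

Real gross regional product 1986 = 1001.0 / 1.448 = 691.30.
Real gross regional product 1993 = 1122.1 / 1.755 = 639.37.
Real growth = 639.37 / 691.30 − 1 = -0.0751.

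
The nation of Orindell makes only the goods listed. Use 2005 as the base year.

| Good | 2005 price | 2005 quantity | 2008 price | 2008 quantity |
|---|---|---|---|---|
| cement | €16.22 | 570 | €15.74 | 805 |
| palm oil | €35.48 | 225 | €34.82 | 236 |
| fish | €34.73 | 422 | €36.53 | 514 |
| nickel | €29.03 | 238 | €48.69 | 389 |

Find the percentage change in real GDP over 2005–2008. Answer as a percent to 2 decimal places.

30.37%

Real GDP 2005 = Nominal GDP 2005 = 16.22·570 + 35.48·225 + 34.73·422 + 29.03·238 = 38793.60.
Real GDP 2008 (at 2005 prices) = 16.22·805 + 35.48·236 + 34.73·514 + 29.03·389 = 50574.27.
Real growth = 50574.27/38793.60 − 1 = 0.3037.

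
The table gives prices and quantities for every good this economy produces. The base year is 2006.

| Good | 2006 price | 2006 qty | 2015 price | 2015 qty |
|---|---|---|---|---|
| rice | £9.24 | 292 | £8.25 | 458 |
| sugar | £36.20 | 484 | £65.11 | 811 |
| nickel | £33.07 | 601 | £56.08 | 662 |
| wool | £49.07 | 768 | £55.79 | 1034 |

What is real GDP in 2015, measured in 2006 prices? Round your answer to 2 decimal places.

£106220.84

Real GDP 2015 = Σ (p_2006 × q_2015) = 9.24·458 + 36.20·811 + 33.07·662 + 49.07·1034 = 106220.84.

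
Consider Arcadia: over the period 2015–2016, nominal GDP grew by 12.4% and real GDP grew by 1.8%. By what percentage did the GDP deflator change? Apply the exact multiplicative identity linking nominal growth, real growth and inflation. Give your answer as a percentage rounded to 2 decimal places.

10.41%

(1 + g_nom) = (1 + g_real)(1 + π), so π = 1.1240 / 1.0180 − 1 = 0.10413.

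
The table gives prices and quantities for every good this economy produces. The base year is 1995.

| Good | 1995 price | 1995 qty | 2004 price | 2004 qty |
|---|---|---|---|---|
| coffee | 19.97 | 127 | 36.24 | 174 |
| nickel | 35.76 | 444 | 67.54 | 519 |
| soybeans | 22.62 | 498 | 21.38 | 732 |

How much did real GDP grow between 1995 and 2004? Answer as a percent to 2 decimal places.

Real GDP 1995 = Nominal GDP 1995 = 19.97·127 + 35.76·444 + 22.62·498 = 29678.39.
Real GDP 2004 (at 1995 prices) = 19.97·174 + 35.76·519 + 22.62·732 = 38592.06.
Real growth = 38592.06/29678.39 − 1 = 0.3003.

30.03%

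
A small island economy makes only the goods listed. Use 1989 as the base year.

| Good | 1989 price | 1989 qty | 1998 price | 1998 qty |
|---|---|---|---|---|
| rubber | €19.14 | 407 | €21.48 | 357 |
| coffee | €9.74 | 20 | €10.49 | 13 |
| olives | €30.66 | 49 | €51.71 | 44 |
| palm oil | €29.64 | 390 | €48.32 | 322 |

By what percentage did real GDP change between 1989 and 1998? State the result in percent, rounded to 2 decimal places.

Real GDP 1989 = Nominal GDP 1989 = 19.14·407 + 9.74·20 + 30.66·49 + 29.64·390 = 21046.72.
Real GDP 1998 (at 1989 prices) = 19.14·357 + 9.74·13 + 30.66·44 + 29.64·322 = 17852.72.
Real growth = 17852.72/21046.72 − 1 = -0.1518.

-15.18%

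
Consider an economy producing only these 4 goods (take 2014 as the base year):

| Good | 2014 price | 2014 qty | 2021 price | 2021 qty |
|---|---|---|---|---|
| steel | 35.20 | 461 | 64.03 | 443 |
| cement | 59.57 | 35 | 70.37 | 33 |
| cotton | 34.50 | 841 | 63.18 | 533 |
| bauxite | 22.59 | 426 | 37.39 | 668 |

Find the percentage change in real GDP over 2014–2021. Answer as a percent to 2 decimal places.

-10.38%

Real GDP 2014 = Nominal GDP 2014 = 35.20·461 + 59.57·35 + 34.50·841 + 22.59·426 = 56949.99.
Real GDP 2021 (at 2014 prices) = 35.20·443 + 59.57·33 + 34.50·533 + 22.59·668 = 51038.03.
Real growth = 51038.03/56949.99 − 1 = -0.1038.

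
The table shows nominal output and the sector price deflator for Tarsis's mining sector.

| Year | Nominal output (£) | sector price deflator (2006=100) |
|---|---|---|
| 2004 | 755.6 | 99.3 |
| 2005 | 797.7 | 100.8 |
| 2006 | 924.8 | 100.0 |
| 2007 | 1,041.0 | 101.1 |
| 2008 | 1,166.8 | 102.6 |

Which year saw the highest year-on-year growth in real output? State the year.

2006

2005: real = 797.7/1.008 = 791.37; growth vs 2004 (760.93) = 4.00%.
2006: real = 924.8/1.000 = 924.80; growth vs 2005 (791.37) = 16.86%.
2007: real = 1041.0/1.011 = 1029.67; growth vs 2006 (924.80) = 11.34%.
2008: real = 1166.8/1.026 = 1137.23; growth vs 2007 (1029.67) = 10.45%.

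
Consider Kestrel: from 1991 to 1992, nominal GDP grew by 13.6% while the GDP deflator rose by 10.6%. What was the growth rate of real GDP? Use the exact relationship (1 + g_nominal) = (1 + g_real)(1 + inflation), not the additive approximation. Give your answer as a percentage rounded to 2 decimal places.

2.71%

(1 + g_nom) = (1 + g_real)(1 + π), so g_real = 1.1360 / 1.1060 − 1 = 0.02712.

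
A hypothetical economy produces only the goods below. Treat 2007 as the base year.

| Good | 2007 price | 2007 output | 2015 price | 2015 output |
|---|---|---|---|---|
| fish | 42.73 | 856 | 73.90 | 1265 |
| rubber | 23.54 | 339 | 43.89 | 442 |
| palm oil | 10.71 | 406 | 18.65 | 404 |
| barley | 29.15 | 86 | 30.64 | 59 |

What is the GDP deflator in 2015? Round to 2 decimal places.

Nominal GDP 2015 = 73.90·1265 + 43.89·442 + 18.65·404 + 30.64·59 = 122225.24.
Real GDP 2015 (at 2007 prices) = 42.73·1265 + 23.54·442 + 10.71·404 + 29.15·59 = 70504.82.
Deflator = Nominal/Real × 100 = 122225.24/70504.82 × 100 = 173.357.

173.36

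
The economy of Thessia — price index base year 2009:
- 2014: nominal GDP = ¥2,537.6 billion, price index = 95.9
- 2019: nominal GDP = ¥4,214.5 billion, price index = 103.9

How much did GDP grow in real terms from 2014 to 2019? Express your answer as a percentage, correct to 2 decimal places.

Deflate each year: 2014 → 2537.6/0.959 = 2646.09; 2019 → 4214.5/1.039 = 4056.30.
So real GDP changed by 4056.30/2646.09 − 1 = 0.5329, i.e. 53.29%.

53.29%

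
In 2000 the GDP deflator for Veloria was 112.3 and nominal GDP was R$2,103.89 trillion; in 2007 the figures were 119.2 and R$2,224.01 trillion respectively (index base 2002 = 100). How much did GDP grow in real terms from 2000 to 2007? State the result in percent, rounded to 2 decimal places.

Deflate each year: 2000 → 2103.89/1.123 = 1873.46; 2007 → 2224.01/1.192 = 1865.78.
So real GDP changed by 1865.78/1873.46 − 1 = -0.0041, i.e. -0.41%.

-0.41%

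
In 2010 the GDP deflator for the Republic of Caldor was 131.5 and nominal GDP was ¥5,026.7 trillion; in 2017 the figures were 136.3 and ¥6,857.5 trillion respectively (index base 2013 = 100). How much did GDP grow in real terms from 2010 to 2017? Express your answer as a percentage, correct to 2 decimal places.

Deflate each year: 2010 → 5026.7/1.315 = 3822.59; 2017 → 6857.5/1.363 = 5031.18.
So real GDP changed by 5031.18/3822.59 − 1 = 0.3162, i.e. 31.62%.

31.62%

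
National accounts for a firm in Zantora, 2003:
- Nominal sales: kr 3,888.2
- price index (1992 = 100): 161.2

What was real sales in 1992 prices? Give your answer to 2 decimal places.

Real sales = Nominal / (price index/100) = 3888.2 / 1.612 = 2412.03.

kr 2,412.03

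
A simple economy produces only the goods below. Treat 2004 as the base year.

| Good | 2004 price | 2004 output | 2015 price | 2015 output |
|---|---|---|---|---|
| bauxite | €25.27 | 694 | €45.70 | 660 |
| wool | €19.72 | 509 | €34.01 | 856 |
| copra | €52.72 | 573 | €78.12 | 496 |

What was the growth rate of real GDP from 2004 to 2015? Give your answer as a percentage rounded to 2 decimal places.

Real GDP 2004 = Nominal GDP 2004 = 25.27·694 + 19.72·509 + 52.72·573 = 57783.42.
Real GDP 2015 (at 2004 prices) = 25.27·660 + 19.72·856 + 52.72·496 = 59707.64.
Real growth = 59707.64/57783.42 − 1 = 0.0333.

3.33%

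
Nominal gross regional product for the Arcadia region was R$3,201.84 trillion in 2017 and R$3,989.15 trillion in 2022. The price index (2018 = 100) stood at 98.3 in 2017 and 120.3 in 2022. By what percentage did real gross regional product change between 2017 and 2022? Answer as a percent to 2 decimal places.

Deflate each year: 2017 → 3201.84/0.983 = 3257.21; 2022 → 3989.15/1.203 = 3316.00.
So real gross regional product changed by 3316.00/3257.21 − 1 = 0.0180, i.e. 1.80%.

1.80%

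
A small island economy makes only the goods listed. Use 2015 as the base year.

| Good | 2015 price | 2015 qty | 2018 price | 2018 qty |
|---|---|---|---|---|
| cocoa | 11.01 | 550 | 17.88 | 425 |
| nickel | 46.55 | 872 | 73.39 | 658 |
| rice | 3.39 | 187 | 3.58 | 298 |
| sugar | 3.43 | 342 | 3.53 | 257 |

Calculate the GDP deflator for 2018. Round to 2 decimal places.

155.54

Nominal GDP 2018 = 17.88·425 + 73.39·658 + 3.58·298 + 3.53·257 = 57863.67.
Real GDP 2018 (at 2015 prices) = 11.01·425 + 46.55·658 + 3.39·298 + 3.43·257 = 37200.88.
Deflator = Nominal/Real × 100 = 57863.67/37200.88 × 100 = 155.544.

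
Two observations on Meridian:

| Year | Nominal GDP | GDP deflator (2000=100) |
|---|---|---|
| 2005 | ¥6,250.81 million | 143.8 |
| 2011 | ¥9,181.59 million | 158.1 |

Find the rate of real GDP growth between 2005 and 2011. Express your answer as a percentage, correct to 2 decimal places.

33.60%

Deflate each year: 2005 → 6250.81/1.438 = 4346.88; 2011 → 9181.59/1.581 = 5807.46.
So real GDP changed by 5807.46/4346.88 − 1 = 0.3360, i.e. 33.60%.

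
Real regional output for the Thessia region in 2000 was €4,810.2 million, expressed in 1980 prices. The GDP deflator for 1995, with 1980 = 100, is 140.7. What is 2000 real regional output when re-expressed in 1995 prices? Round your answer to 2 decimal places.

Real regional output in 1995 prices = Real regional output in 1980 prices × (P_1995/P_1980) = 4810.2 × 1.407 = 6767.95.

€6,767.95 million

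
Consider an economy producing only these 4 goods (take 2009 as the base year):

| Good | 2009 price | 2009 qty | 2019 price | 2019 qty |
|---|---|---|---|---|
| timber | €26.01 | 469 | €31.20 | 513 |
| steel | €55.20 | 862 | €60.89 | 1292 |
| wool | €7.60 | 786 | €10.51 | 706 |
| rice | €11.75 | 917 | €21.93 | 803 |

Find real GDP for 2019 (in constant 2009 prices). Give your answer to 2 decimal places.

Real GDP 2019 = Σ (p_2009 × q_2019) = 26.01·513 + 55.20·1292 + 7.60·706 + 11.75·803 = 99462.38.

€99462.38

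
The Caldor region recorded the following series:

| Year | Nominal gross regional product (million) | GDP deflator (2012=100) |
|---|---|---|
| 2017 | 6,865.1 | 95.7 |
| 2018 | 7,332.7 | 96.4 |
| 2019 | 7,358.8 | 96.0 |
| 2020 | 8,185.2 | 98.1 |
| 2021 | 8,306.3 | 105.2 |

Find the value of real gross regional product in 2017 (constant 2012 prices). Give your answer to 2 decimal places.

7,173.56 million

Real gross regional product 2017 = 6865.1 / 0.957 = 7173.56.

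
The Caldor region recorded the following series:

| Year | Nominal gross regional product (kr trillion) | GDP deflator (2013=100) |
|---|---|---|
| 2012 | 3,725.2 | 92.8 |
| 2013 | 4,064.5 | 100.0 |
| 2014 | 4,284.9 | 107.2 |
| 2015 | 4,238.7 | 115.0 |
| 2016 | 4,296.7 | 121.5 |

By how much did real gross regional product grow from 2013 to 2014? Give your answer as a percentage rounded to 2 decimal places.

-1.66%

Real gross regional product 2013 = 4064.5/1.000 = 4064.50.
Real gross regional product 2014 = 4284.9/1.072 = 3997.11.
Change = 3997.11/4064.50 − 1 = -0.0166.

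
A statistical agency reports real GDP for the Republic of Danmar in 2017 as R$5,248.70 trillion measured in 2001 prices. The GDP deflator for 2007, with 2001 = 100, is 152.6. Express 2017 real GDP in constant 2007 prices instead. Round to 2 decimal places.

Real GDP in 2007 prices = Real GDP in 2001 prices × (P_2007/P_2001) = 5248.70 × 1.526 = 8009.52.

R$8,009.52 trillion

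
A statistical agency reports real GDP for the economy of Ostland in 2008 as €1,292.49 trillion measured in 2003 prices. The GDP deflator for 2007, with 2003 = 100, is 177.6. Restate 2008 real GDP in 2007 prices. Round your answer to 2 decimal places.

€2,295.46 trillion

Real GDP in 2007 prices = Real GDP in 2003 prices × (P_2007/P_2003) = 1292.49 × 1.776 = 2295.46.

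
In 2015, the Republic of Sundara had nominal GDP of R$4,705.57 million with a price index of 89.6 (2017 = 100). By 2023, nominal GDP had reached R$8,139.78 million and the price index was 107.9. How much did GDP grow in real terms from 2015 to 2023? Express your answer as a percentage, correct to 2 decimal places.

Real GDP 2015 = 4705.57 / 0.896 = 5251.75.
Real GDP 2023 = 8139.78 / 1.079 = 7543.82.
Real growth = 7543.82 / 5251.75 − 1 = 0.4364.

43.64%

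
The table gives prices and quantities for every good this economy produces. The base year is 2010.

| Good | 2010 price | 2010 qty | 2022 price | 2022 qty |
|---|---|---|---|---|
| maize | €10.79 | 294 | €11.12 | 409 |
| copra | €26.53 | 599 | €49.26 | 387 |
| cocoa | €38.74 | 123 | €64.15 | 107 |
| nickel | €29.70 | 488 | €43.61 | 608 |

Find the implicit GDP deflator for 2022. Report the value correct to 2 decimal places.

Nominal GDP 2022 = 11.12·409 + 49.26·387 + 64.15·107 + 43.61·608 = 56990.63.
Real GDP 2022 (at 2010 prices) = 10.79·409 + 26.53·387 + 38.74·107 + 29.70·608 = 36883.00.
Deflator = Nominal/Real × 100 = 56990.63/36883.00 × 100 = 154.517.

154.52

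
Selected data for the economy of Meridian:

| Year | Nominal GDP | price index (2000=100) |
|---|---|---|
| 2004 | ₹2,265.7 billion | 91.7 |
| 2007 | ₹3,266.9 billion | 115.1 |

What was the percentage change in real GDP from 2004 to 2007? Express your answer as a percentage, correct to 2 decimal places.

14.88%

Deflate each year: 2004 → 2265.7/0.917 = 2470.77; 2007 → 3266.9/1.151 = 2838.31.
So real GDP changed by 2838.31/2470.77 − 1 = 0.1488, i.e. 14.88%.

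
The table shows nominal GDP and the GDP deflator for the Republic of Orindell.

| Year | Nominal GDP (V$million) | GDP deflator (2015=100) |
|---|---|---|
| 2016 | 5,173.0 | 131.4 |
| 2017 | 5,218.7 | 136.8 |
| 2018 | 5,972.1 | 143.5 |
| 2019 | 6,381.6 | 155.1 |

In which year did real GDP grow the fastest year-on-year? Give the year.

2018

2017: real = 5218.7/1.368 = 3814.84; growth vs 2016 (3936.83) = -3.10%.
2018: real = 5972.1/1.435 = 4161.74; growth vs 2017 (3814.84) = 9.09%.
2019: real = 6381.6/1.551 = 4114.51; growth vs 2018 (4161.74) = -1.13%.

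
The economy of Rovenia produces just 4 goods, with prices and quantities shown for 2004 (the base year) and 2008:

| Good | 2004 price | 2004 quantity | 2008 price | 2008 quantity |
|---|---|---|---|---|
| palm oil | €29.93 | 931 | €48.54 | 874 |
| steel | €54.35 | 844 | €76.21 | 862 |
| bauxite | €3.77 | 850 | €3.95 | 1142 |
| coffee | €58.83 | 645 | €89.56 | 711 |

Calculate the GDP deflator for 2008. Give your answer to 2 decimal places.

147.98

Nominal GDP 2008 = 48.54·874 + 76.21·862 + 3.95·1142 + 89.56·711 = 176305.04.
Real GDP 2008 (at 2004 prices) = 29.93·874 + 54.35·862 + 3.77·1142 + 58.83·711 = 119141.99.
Deflator = Nominal/Real × 100 = 176305.04/119141.99 × 100 = 147.979.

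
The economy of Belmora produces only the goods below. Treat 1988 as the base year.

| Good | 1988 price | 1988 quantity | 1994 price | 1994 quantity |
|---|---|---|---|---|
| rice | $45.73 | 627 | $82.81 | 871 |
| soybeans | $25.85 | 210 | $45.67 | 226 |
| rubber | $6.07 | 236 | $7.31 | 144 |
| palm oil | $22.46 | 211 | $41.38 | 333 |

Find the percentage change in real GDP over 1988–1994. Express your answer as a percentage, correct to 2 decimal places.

Real GDP 1988 = Nominal GDP 1988 = 45.73·627 + 25.85·210 + 6.07·236 + 22.46·211 = 40272.79.
Real GDP 1994 (at 1988 prices) = 45.73·871 + 25.85·226 + 6.07·144 + 22.46·333 = 54026.19.
Real growth = 54026.19/40272.79 − 1 = 0.3415.

34.15%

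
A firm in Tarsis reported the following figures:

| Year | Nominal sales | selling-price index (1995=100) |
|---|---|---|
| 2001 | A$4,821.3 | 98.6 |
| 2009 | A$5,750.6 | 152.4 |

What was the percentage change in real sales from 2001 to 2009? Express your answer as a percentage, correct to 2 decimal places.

Deflate each year: 2001 → 4821.3/0.986 = 4889.76; 2009 → 5750.6/1.524 = 3773.36.
So real sales changed by 3773.36/4889.76 − 1 = -0.2283, i.e. -22.83%.

-22.83%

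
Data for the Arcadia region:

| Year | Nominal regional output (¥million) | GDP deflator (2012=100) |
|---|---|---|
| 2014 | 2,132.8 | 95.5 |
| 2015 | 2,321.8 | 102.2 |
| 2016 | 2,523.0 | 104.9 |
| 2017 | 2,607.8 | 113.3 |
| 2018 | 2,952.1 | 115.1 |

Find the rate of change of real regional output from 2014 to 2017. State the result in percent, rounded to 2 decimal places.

3.06%

Real regional output 2014 = 2132.8/0.955 = 2233.30.
Real regional output 2017 = 2607.8/1.133 = 2301.68.
Change = 2301.68/2233.30 − 1 = 0.0306.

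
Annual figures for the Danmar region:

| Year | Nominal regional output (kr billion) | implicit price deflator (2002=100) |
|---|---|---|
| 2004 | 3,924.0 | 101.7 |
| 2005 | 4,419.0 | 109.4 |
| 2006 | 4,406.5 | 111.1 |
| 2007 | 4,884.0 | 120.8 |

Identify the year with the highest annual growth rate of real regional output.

2005: real = 4419.0/1.094 = 4039.31; growth vs 2004 (3858.41) = 4.69%.
2006: real = 4406.5/1.111 = 3966.25; growth vs 2005 (4039.31) = -1.81%.
2007: real = 4884.0/1.208 = 4043.05; growth vs 2006 (3966.25) = 1.94%.

2005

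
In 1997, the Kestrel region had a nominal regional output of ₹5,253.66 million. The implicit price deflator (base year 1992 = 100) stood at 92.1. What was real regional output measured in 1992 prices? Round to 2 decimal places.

₹5,704.30 million

Real regional output = Nominal / (implicit price deflator/100) = 5253.66 / 0.921 = 5704.30.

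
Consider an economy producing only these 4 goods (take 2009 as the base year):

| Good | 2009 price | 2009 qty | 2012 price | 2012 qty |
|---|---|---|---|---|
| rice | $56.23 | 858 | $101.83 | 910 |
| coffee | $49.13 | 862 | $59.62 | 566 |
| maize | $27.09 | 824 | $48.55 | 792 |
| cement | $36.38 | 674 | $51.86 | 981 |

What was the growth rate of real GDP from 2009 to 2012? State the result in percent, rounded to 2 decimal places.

Real GDP 2009 = Nominal GDP 2009 = 56.23·858 + 49.13·862 + 27.09·824 + 36.38·674 = 137437.68.
Real GDP 2012 (at 2009 prices) = 56.23·910 + 49.13·566 + 27.09·792 + 36.38·981 = 136120.94.
Real growth = 136120.94/137437.68 − 1 = -0.0096.

-0.96%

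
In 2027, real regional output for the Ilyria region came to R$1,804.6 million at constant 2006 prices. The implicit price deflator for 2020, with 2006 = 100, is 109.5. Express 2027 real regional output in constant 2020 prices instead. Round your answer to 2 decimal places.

R$1,976.04 million

Real regional output in 2020 prices = Real regional output in 2006 prices × (P_2020/P_2006) = 1804.6 × 1.095 = 1976.04.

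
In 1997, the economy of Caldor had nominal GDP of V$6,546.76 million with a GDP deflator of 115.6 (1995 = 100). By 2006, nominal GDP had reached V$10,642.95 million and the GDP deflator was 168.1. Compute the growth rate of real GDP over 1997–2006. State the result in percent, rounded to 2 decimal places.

Deflate each year: 1997 → 6546.76/1.156 = 5663.29; 2006 → 10642.95/1.681 = 6331.32.
So real GDP changed by 6331.32/5663.29 − 1 = 0.1180, i.e. 11.80%.

11.80%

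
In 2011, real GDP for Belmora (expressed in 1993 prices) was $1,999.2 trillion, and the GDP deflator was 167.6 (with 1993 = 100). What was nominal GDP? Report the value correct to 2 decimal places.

$3,350.66 trillion

Nominal GDP = Real × (GDP deflator/100) = 1999.2 × 1.676 = 3350.66.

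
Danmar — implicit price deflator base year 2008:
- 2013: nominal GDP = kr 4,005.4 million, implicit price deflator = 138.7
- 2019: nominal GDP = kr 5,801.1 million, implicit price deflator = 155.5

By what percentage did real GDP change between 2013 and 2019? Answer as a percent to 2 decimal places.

Deflate each year: 2013 → 4005.4/1.387 = 2887.82; 2019 → 5801.1/1.555 = 3730.61.
So real GDP changed by 3730.61/2887.82 − 1 = 0.2918, i.e. 29.18%.

29.18%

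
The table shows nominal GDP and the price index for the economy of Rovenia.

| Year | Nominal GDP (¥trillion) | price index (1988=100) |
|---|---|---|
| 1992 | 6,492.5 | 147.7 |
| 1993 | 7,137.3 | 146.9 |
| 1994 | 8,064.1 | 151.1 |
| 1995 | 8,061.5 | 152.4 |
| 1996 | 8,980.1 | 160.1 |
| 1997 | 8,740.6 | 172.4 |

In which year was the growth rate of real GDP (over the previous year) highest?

1993

1993: real = 7137.3/1.469 = 4858.61; growth vs 1992 (4395.73) = 10.53%.
1994: real = 8064.1/1.511 = 5336.93; growth vs 1993 (4858.61) = 9.84%.
1995: real = 8061.5/1.524 = 5289.70; growth vs 1994 (5336.93) = -0.88%.
1996: real = 8980.1/1.601 = 5609.06; growth vs 1995 (5289.70) = 6.04%.
1997: real = 8740.6/1.724 = 5069.95; growth vs 1996 (5609.06) = -9.61%.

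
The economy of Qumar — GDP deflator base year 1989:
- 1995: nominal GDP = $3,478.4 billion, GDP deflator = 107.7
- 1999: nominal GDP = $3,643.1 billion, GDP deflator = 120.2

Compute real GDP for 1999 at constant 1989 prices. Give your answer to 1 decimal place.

$3,030.9 billion

Real GDP = Nominal / (GDP deflator/100) = 3643.1 / 1.202 = 3030.87.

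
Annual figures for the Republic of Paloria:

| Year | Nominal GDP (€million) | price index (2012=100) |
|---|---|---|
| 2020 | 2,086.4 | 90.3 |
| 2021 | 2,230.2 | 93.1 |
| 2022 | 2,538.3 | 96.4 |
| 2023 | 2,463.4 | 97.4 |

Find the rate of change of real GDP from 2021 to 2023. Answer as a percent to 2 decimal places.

5.58%

Real GDP 2021 = 2230.2/0.931 = 2395.49.
Real GDP 2023 = 2463.4/0.974 = 2529.16.
Change = 2529.16/2395.49 − 1 = 0.0558.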